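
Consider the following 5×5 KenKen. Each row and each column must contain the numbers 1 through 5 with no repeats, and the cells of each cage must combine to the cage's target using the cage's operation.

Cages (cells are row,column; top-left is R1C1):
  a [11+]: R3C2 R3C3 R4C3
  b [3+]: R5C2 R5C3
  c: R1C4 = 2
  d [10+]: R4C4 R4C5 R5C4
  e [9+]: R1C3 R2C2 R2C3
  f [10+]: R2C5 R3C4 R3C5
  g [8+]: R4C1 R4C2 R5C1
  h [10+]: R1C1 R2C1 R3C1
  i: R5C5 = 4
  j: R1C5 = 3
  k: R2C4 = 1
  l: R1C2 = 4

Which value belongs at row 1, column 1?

L is a freebie, so R1C2 = 4.
C is a freebie, so R1C4 = 2.
Cage j is given; hence R1C5 = 3.
Cage k is a single given cell, so R2C4 = 1.
Cage i is given; hence R5C5 = 4.
Cage e needs sum 9, leaving R1C3 = 1.
Column 3 now contains 1, which forces R5C3 = 2.
1 is placed in row 1, leaving R1C1 = 5.
Row 5 already has 2, which forces R5C2 = 1.
Cage g has sum 8, leaving R4C1 = 2.
The 3 cells of cage g must have sum 8, which forces R4C2 = 3.
2 is placed in row 4, so R4C5 = 1.
Row 5 now contains 1, which forces R5C1 = 3.
3 is placed in row 5, which forces R5C4 = 5.
Column 1 already has 3; hence R2C1 = 4.
Column 2 already has 3, leaving R2C2 = 5.
The 3 cells of cage e must have sum 9; hence R2C3 = 3.
5 is placed in row 2, so R2C5 = 2.
Column 1 already has 3, leaving R3C1 = 1.
Column 2 already has 3, which forces R3C2 = 2.
Cage f needs sum 10; hence R3C4 = 3.
Column 5 already has 2, leaving R3C5 = 5.
Column 4 now contains 5, which forces R4C4 = 4.
5 is placed in row 3; hence R3C3 = 4.
4 is placed in row 4, leaving R4C3 = 5.
The full grid is 5 4 1 2 3 / 4 5 3 1 2 / 1 2 4 3 5 / 2 3 5 4 1 / 3 1 2 5 4.

5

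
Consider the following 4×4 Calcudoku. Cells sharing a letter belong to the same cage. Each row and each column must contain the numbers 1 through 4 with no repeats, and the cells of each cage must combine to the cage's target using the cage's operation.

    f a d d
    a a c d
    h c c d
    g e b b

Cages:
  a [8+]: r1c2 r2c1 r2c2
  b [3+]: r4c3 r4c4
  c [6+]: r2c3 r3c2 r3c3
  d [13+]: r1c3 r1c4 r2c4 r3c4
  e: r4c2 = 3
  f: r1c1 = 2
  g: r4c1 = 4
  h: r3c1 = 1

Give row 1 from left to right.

2 1 4 3

Cage f is a single given cell, which forces r1c1 = 2.
The 4 cells of cage d must have sum 13, leaving r1c3 = 4.
Row 1 already has 2, so r1c4 = 3.
H is a freebie, so r3c1 = 1.
G is a freebie, leaving r4c1 = 4.
E is a freebie, so r4c2 = 3.
3 is placed in row 1, which forces r1c2 = 1.
Column 1 already has 4, so r2c1 = 3.
Cage a needs sum 8; hence r2c2 = 4.
Cage c has sum 6, so r2c3 = 1.
Row 2 now contains 4; hence r2c4 = 2.
Column 2 already has 3, so r3c2 = 2.
The 3 cells of cage c must have sum 6, so r3c3 = 3.
2 is placed in column 4, so r3c4 = 4.
Column 3 now contains 1, which forces r4c3 = 2.
2 is placed in column 4, so r4c4 = 1.
Filled in: 2 1 4 3 / 3 4 1 2 / 1 2 3 4 / 4 3 2 1.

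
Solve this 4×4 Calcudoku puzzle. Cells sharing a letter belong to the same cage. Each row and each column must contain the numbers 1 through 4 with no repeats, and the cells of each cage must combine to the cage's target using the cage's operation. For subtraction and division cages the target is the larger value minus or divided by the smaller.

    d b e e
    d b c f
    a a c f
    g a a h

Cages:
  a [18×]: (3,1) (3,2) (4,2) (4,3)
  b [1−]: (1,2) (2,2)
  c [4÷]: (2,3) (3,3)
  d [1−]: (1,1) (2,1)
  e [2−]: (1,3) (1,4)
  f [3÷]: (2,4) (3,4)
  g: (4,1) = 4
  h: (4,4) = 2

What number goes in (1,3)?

2

Cage g is given; hence (4,1) = 4.
H is a freebie, which forces (4,4) = 2.
In row 3, 4 can only go at (3,3), so (3,3) = 4.
Column 3 already has 4, which forces (2,3) = 1.
1 is placed in row 2, so (2,4) = 3.
Column 4 now contains 3, which forces (3,4) = 1.
Column 3 already has 1; hence (4,3) = 3.
Column 3 already has 3; hence (1,3) = 2.
1 is placed in column 4; hence (1,4) = 4.
3 is placed in row 2, so (2,1) = 2.
Row 2 already has 2, so (2,2) = 4.
2 is placed in column 1; hence (3,1) = 3.
3 is placed in row 3; hence (3,2) = 2.
Row 4 now contains 3, which forces (4,2) = 1.
Column 1 already has 3, leaving (1,1) = 1.
Column 2 already has 1; hence (1,2) = 3.
The full grid is 1 3 2 4 / 2 4 1 3 / 3 2 4 1 / 4 1 3 2.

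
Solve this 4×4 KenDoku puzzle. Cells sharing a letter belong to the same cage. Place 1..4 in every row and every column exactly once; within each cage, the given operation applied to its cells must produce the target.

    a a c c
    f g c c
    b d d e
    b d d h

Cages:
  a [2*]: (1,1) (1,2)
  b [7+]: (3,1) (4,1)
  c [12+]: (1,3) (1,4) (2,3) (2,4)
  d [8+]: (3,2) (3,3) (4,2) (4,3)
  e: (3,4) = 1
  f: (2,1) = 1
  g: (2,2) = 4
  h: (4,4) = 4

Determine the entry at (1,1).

2

F is a freebie, leaving (2,1) = 1.
Cage g is given, so (2,2) = 4.
E is a freebie, leaving (3,4) = 1.
Cage h is given, which forces (4,4) = 4.
Column 1 already has 1; hence (1,1) = 2.
Cage a needs two cells with product 2, so (1,2) = 1.
Cage c has sum 12; hence (1,3) = 4.
Cage c needs sum 12; hence (1,4) = 3.
The 4 cells of cage c must have sum 12, so (2,3) = 3.
Cage c has sum 12, leaving (2,4) = 2.
Cage b's pair has sum 7, leaving (3,1) = 4.
Column 3 already has 3, leaving (3,3) = 2.
Row 4 now contains 4; hence (4,1) = 3.
1 is placed in column 2, so (4,2) = 2.
Column 3 now contains 2; hence (4,3) = 1.
Row 3 already has 2; hence (3,2) = 3.
Filled in: 2 1 4 3 / 1 4 3 2 / 4 3 2 1 / 3 2 1 4.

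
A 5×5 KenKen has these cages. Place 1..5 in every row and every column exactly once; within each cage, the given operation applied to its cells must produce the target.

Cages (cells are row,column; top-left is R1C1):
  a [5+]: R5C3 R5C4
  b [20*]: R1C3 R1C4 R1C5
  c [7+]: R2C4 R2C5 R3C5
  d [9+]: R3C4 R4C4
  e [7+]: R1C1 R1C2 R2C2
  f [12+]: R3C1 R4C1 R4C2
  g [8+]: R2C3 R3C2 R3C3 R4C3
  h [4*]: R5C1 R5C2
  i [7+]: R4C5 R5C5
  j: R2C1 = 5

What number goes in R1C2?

Cage j is given, which forces R2C1 = 5.
Cage f has sum 12, so R4C2 = 5.
5 is placed in row 4, leaving R4C4 = 4.
Cage f has sum 12, which forces R3C1 = 4.
Column 4 now contains 4, which forces R3C4 = 5.
Row 4 now contains 4, which forces R4C1 = 3.
Row 4 now contains 3, leaving R4C5 = 2.
Column 1 already has 4, which forces R5C1 = 1.
Row 5 already has 1, so R5C2 = 4.
Row 5 now contains 4; hence R5C5 = 5.
Column 1 now contains 1, so R1C1 = 2.
Cage e needs sum 7; hence R1C2 = 3.
Cage b needs product 20, so R1C3 = 5.
Column 4 now contains 5, leaving R1C4 = 1.
Cage b has product 20, which forces R1C5 = 4.
Cage e needs sum 7, which forces R2C2 = 2.
Row 2 now contains 2; hence R2C3 = 4.
Row 2 now contains 2; hence R2C4 = 3.
Column 5 now contains 4; hence R2C5 = 1.
Column 2 now contains 2, which forces R3C2 = 1.
Column 5 now contains 1, which forces R3C5 = 3.
2 is placed in row 4, leaving R4C3 = 1.
3 is placed in column 4; hence R5C4 = 2.
Row 3 now contains 3; hence R3C3 = 2.
Row 5 now contains 2; hence R5C3 = 3.
Completed grid: 2 3 5 1 4 / 5 2 4 3 1 / 4 1 2 5 3 / 3 5 1 4 2 / 1 4 3 2 5.

3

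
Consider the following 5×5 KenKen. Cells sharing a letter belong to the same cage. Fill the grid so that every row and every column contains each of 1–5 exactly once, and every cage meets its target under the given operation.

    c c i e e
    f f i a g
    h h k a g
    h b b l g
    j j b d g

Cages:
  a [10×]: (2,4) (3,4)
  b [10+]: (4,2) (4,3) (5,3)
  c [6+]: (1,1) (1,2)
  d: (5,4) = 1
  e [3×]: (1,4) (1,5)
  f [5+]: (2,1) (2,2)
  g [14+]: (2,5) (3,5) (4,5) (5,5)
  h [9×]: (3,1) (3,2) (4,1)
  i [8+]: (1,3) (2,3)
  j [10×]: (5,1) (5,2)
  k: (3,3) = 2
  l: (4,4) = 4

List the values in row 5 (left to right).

Cage h has product 9, so (3,1) = 1.
Cage h needs product 9, which forces (3,2) = 3.
Cage k is given; hence (3,3) = 2.
2 is placed in row 3, leaving (3,4) = 5.
5 is placed in row 3, so (3,5) = 4.
Cage h has product 9, which forces (4,1) = 3.
L is a freebie, which forces (4,4) = 4.
D is a freebie, so (5,4) = 1.
Column 4 already has 1, leaving (1,4) = 3.
Cage e needs two cells with product 3; hence (1,5) = 1.
The two cells of cage f must have sum 5, which forces (2,1) = 4.
Cage f's pair has sum 5, which forces (2,2) = 1.
5 is placed in column 4, which forces (2,4) = 2.
The two cells of cage c must have sum 6, which forces (1,1) = 2.
Cage c needs two cells with sum 6, which forces (1,2) = 4.
Row 1 already has 3; hence (1,3) = 5.
Cage i needs two cells with sum 8; hence (2,3) = 3.
3 is placed in row 2, which forces (2,5) = 5.
5 is placed in column 3, so (4,3) = 1.
Column 5 already has 5; hence (4,5) = 2.
2 is placed in column 1; hence (5,1) = 5.
Row 5 already has 5; hence (5,2) = 2.
3 is placed in column 3, leaving (5,3) = 4.
Column 5 now contains 2, so (5,5) = 3.
Row 4 already has 2, leaving (4,2) = 5.
Completed grid: 2 4 5 3 1 / 4 1 3 2 5 / 1 3 2 5 4 / 3 5 1 4 2 / 5 2 4 1 3.

5 2 4 1 3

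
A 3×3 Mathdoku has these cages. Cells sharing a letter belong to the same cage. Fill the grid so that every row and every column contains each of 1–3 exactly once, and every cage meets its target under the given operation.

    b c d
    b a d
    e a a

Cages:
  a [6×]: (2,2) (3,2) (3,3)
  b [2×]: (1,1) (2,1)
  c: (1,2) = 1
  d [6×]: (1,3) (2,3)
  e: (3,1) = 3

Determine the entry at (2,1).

1

Cage c is given, which forces (1,2) = 1.
Cage e is a single given cell, which forces (3,1) = 3.
3 is placed in row 3; hence (3,2) = 2.
Row 3 already has 2, leaving (3,3) = 1.
1 is placed in row 1, so (1,1) = 2.
Row 1 now contains 2, leaving (1,3) = 3.
The two cells of cage b must have product 2; hence (2,1) = 1.
Column 2 already has 2, so (2,2) = 3.
Column 3 already has 3, leaving (2,3) = 2.
Filled in: 2 1 3 / 1 3 2 / 3 2 1.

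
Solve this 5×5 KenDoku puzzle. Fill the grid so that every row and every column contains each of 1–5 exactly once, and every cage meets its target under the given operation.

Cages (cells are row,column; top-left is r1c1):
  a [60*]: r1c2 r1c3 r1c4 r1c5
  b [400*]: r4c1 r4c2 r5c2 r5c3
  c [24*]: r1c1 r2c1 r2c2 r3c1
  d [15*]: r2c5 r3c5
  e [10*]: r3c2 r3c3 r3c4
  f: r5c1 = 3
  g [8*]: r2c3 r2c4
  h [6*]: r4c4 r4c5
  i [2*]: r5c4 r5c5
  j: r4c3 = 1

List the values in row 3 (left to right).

4 2 5 1 3

Cage j is a single given cell, so r4c3 = 1.
Cage f is given; hence r5c1 = 3.
Cage c needs product 24, leaving r2c2 = 3.
Row 2 already has 3, so r2c5 = 5.
Column 5 now contains 5, so r3c5 = 3.
Column 5 already has 3, so r4c5 = 2.
Column 5 now contains 2, so r5c5 = 1.
Column 5 now contains 1, which forces r1c5 = 4.
Row 4 already has 2, so r4c4 = 3.
Row 5 already has 1, so r5c4 = 2.
Cage a has product 60, so r1c3 = 3.
Cage g's pair has product 8, which forces r2c3 = 2.
Column 4 now contains 2, which forces r2c4 = 4.
Column 3 now contains 2, so r3c3 = 5.
Row 3 now contains 5, so r3c4 = 1.
Column 3 already has 5, leaving r5c3 = 4.
Cage c needs product 24, which forces r1c1 = 2.
Cage a has product 60, which forces r1c2 = 1.
1 is placed in column 4, which forces r1c4 = 5.
4 is placed in row 2, so r2c1 = 1.
Cage c has product 24, leaving r3c1 = 4.
Row 3 already has 1, so r3c2 = 2.
Cage b needs product 400; hence r4c1 = 5.
Cage b needs product 400, so r4c2 = 4.
4 is placed in row 5, which forces r5c2 = 5.
Filled in: 2 1 3 5 4 / 1 3 2 4 5 / 4 2 5 1 3 / 5 4 1 3 2 / 3 5 4 2 1.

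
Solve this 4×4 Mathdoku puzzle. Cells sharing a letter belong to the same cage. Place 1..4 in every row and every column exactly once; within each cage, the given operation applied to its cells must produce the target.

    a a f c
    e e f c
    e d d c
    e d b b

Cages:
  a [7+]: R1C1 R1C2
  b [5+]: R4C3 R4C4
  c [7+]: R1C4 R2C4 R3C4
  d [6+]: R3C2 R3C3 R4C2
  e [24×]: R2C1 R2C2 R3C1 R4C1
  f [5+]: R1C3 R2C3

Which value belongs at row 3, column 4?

4

In column 4, 3 can only go at R4C4, so R4C4 = 3.
Cage b needs two cells with sum 5, which forces R4C3 = 2.
2 is placed in row 4, leaving R4C2 = 1.
Row 4 now contains 1; hence R4C1 = 4.
Column 1 now contains 4, which forces R1C1 = 3.
Cage a needs two cells with sum 7, which forces R1C2 = 4.
Row 1 already has 4, which forces R1C3 = 1.
Row 1 already has 1, so R1C4 = 2.
1 is placed in column 3, so R2C3 = 4.
Row 2 already has 4, so R2C4 = 1.
Column 2 now contains 4, so R3C2 = 2.
1 is placed in column 3; hence R3C3 = 3.
Column 4 already has 1, which forces R3C4 = 4.
Row 2 now contains 1, leaving R2C1 = 2.
Column 2 now contains 2; hence R2C2 = 3.
2 is placed in row 3; hence R3C1 = 1.
Filled in: 3 4 1 2 / 2 3 4 1 / 1 2 3 4 / 4 1 2 3.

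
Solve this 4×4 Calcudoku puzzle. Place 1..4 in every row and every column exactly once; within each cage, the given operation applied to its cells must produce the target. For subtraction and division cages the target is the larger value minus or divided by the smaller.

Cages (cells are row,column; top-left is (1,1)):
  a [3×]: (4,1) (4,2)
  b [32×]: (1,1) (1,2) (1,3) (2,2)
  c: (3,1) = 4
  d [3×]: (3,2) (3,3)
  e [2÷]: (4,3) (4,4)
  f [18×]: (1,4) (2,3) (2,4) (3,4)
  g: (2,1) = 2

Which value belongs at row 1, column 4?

Cage g is a single given cell, which forces (2,1) = 2.
The 4 cells of cage b must have product 32, leaving (2,2) = 4.
Cage f needs product 18, which forces (2,3) = 3.
2 is placed in row 2, which forces (2,4) = 1.
Cage c is given, which forces (3,1) = 4.
Column 3 now contains 3, which forces (3,3) = 1.
Column 1 already has 4, which forces (1,1) = 1.
Cage b needs product 32, so (1,2) = 2.
The 4 cells of cage b must have product 32; hence (1,3) = 4.
2 is placed in row 1, leaving (1,4) = 3.
Row 3 already has 1, which forces (3,2) = 3.
3 is placed in column 4; hence (3,4) = 2.
Column 1 already has 1; hence (4,1) = 3.
3 is placed in column 2, leaving (4,2) = 1.
Column 3 already has 4, so (4,3) = 2.
Column 4 now contains 2, leaving (4,4) = 4.
The full grid is 1 2 4 3 / 2 4 3 1 / 4 3 1 2 / 3 1 2 4.

3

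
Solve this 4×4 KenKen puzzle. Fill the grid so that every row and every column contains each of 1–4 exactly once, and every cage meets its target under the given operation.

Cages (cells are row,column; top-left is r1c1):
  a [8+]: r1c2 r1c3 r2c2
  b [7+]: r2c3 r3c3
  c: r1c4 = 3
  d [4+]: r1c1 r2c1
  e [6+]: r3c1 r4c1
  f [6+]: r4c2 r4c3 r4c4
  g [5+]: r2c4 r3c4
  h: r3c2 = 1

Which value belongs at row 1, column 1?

Cage c is a single given cell, leaving r1c4 = 3.
Cage h is given, which forces r3c2 = 1.
3 is placed in row 1, so r1c1 = 1.
Cage a needs sum 8, which forces r1c2 = 4.
Row 1 already has 1, so r1c3 = 2.
Cage d needs two cells with sum 4, leaving r2c1 = 3.
3 is placed in row 2, leaving r2c2 = 2.
3 is placed in row 2, which forces r2c3 = 4.
The two cells of cage g must have sum 5, so r2c4 = 1.
4 is placed in column 3; hence r3c3 = 3.
Cage g needs two cells with sum 5, so r3c4 = 4.
Column 2 now contains 2, so r4c2 = 3.
Column 3 already has 3, leaving r4c3 = 1.
Column 4 already has 1, leaving r4c4 = 2.
Row 3 now contains 4, which forces r3c1 = 2.
Row 4 already has 2; hence r4c1 = 4.
Filled in: 1 4 2 3 / 3 2 4 1 / 2 1 3 4 / 4 3 1 2.

1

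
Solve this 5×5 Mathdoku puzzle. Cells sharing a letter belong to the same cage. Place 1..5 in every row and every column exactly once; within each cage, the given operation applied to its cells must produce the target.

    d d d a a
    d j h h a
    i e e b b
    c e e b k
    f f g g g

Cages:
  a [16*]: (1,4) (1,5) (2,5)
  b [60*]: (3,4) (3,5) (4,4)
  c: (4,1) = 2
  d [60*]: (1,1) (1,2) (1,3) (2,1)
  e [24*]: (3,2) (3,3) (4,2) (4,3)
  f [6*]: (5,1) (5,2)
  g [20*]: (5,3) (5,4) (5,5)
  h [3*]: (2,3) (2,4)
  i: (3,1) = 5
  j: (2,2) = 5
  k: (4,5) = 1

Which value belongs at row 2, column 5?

J is a freebie, leaving (2,2) = 5.
I is a freebie; hence (3,1) = 5.
C is a freebie, which forces (4,1) = 2.
K is a freebie, which forces (4,5) = 1.
2 is placed in column 1, which forces (5,1) = 3.
3 is placed in row 5, leaving (5,2) = 2.
The 4 cells of cage d must have product 60; hence (1,2) = 3.
Cage d needs product 60, so (1,3) = 5.
Cage a has product 16, leaving (1,4) = 2.
Column 5 now contains 1; hence (1,5) = 4.
Cage a needs product 16, which forces (2,5) = 2.
Cage e has product 24, so (3,2) = 1.
Cage e has product 24, which forces (3,3) = 2.
Column 5 now contains 4, so (3,5) = 3.
3 is placed in column 2, which forces (4,2) = 4.
Row 4 now contains 4, so (4,3) = 3.
Cage b has product 60; hence (4,4) = 5.
Column 5 now contains 4, which forces (5,5) = 5.
Row 1 now contains 4, so (1,1) = 1.
Cage d has product 60; hence (2,1) = 4.
Column 3 already has 3, leaving (2,3) = 1.
Cage h's pair has product 3, leaving (2,4) = 3.
3 is placed in row 3, so (3,4) = 4.
Column 3 already has 1, which forces (5,3) = 4.
Column 4 already has 4, so (5,4) = 1.
Completed grid: 1 3 5 2 4 / 4 5 1 3 2 / 5 1 2 4 3 / 2 4 3 5 1 / 3 2 4 1 5.

2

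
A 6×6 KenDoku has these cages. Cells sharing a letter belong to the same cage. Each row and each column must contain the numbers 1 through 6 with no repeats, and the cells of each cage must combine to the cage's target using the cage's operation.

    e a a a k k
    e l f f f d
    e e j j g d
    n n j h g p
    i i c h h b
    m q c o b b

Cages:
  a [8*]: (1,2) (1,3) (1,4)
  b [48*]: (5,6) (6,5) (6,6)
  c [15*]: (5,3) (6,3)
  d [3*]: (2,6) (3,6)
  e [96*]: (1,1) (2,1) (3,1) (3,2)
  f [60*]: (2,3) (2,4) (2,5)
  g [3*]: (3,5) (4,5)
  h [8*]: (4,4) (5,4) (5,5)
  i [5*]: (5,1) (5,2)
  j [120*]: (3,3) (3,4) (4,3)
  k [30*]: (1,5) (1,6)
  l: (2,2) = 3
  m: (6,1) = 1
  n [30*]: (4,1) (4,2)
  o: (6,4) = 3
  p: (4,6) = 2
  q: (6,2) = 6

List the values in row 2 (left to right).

Cage l is a single given cell, so (2,2) = 3.
Row 2 already has 3, leaving (2,6) = 1.
Column 6 already has 1, so (3,6) = 3.
Cage p is given; hence (4,6) = 2.
Cage m is a single given cell, leaving (6,1) = 1.
Cage q is given, so (6,2) = 6.
O is a freebie; hence (6,4) = 3.
Row 6 now contains 6, which forces (6,6) = 4.
Row 3 now contains 3, which forces (3,5) = 1.
Cage n needs two cells with product 30; hence (4,1) = 6.
Column 2 now contains 6, which forces (4,2) = 5.
5 is placed in row 4, leaving (4,3) = 4.
Row 4 already has 4; hence (4,4) = 1.
The two cells of cage g must have product 3, leaving (4,5) = 3.
Column 1 now contains 1; hence (5,1) = 5.
The two cells of cage i must have product 5; hence (5,2) = 1.
Cage c needs two cells with product 15, leaving (5,3) = 3.
Column 6 already has 4, so (5,6) = 6.
3 is placed in row 6, which forces (6,3) = 5.
Row 6 now contains 4, so (6,5) = 2.
Cage e needs product 96, leaving (1,1) = 3.
Cage a has product 8, which forces (1,3) = 1.
Cage k needs two cells with product 30, so (1,5) = 6.
Column 6 already has 6; hence (1,6) = 5.
The 4 cells of cage e must have product 96, leaving (2,1) = 4.
Column 5 already has 6, which forces (2,5) = 5.
Cage e has product 96, leaving (3,1) = 2.
The 4 cells of cage e must have product 96; hence (3,2) = 4.
Column 3 already has 5, leaving (3,3) = 6.
Cage j needs product 120; hence (3,4) = 5.
Cage h needs product 8, which forces (5,4) = 2.
2 is placed in column 5, leaving (5,5) = 4.
Column 2 already has 4, leaving (1,2) = 2.
2 is placed in column 4; hence (1,4) = 4.
6 is placed in column 3, so (2,3) = 2.
2 is placed in column 4; hence (2,4) = 6.
Completed grid: 3 2 1 4 6 5 / 4 3 2 6 5 1 / 2 4 6 5 1 3 / 6 5 4 1 3 2 / 5 1 3 2 4 6 / 1 6 5 3 2 4.

4 3 2 6 5 1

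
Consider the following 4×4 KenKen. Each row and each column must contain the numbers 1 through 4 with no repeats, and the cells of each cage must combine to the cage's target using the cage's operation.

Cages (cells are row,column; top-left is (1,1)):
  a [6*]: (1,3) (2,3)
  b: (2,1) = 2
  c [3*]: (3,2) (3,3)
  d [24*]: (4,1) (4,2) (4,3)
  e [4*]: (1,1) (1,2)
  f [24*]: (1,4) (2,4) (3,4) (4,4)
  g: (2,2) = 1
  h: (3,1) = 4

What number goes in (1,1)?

B is a freebie, which forces (2,1) = 2.
G is a freebie, which forces (2,2) = 1.
Row 2 already has 2, which forces (2,3) = 3.
Row 2 now contains 3, so (2,4) = 4.
H is a freebie; hence (3,1) = 4.
1 is placed in column 2, so (3,2) = 3.
Column 3 now contains 3; hence (3,3) = 1.
1 is placed in row 3, leaving (3,4) = 2.
4 is placed in column 1; hence (4,1) = 3.
3 is placed in row 4, leaving (4,4) = 1.
4 is placed in column 1, leaving (1,1) = 1.
1 is placed in column 2, leaving (1,2) = 4.
Column 3 now contains 3; hence (1,3) = 2.
Column 4 already has 1, which forces (1,4) = 3.
4 is placed in column 2, which forces (4,2) = 2.
Column 3 now contains 2, which forces (4,3) = 4.
Completed grid: 1 4 2 3 / 2 1 3 4 / 4 3 1 2 / 3 2 4 1.

1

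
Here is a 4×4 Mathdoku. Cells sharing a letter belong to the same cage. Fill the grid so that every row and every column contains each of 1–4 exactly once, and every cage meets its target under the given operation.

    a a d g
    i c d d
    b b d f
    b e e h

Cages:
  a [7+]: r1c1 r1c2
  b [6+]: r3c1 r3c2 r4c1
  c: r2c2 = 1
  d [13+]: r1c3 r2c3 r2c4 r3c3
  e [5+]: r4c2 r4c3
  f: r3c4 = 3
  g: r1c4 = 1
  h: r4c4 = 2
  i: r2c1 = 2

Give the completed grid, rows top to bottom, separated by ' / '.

4 3 2 1 / 2 1 3 4 / 1 2 4 3 / 3 4 1 2

G is a freebie, so r1c4 = 1.
I is a freebie, which forces r2c1 = 2.
C is a freebie, which forces r2c2 = 1.
2 is placed in row 2, which forces r2c3 = 3.
Cage d has sum 13, which forces r2c4 = 4.
Cage f is given, leaving r3c4 = 3.
Cage h is a single given cell, so r4c4 = 2.
Cage b needs sum 6, leaving r3c1 = 1.
3 is placed in row 3, which forces r3c2 = 2.
Row 3 now contains 2, which forces r3c3 = 4.
Cage b needs sum 6; hence r4c1 = 3.
Cage e's pair has sum 5; hence r4c2 = 4.
Cage e needs two cells with sum 5, which forces r4c3 = 1.
Column 1 already has 3, which forces r1c1 = 4.
Column 2 now contains 4; hence r1c2 = 3.
Column 3 now contains 4, so r1c3 = 2.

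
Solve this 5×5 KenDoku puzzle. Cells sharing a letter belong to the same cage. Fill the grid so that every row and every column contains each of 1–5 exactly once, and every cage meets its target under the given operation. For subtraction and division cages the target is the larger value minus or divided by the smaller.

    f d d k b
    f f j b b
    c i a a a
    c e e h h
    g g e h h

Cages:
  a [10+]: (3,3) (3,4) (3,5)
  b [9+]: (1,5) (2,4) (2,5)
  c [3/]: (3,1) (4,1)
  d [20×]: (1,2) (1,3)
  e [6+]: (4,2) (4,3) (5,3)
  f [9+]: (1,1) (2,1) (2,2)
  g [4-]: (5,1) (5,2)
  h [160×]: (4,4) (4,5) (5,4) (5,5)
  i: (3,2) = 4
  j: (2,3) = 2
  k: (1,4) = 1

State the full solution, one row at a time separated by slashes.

Cage k is a single given cell, which forces (1,4) = 1.
J is a freebie, leaving (2,3) = 2.
Cage i is a single given cell; hence (3,2) = 4.
Column 2 now contains 4, so (1,2) = 5.
The two cells of cage d must have product 20, so (1,3) = 4.
Column 2 already has 5; hence (5,2) = 1.
Row 5 now contains 1; hence (5,3) = 3.
The 3 cells of cage f must have sum 9, so (1,1) = 2.
Row 1 now contains 2, leaving (1,5) = 3.
Cage f needs sum 9, leaving (2,1) = 4.
Column 2 already has 1, leaving (2,2) = 3.
Row 2 already has 3; hence (2,4) = 5.
Row 2 now contains 4; hence (2,5) = 1.
Column 3 already has 3, which forces (3,3) = 5.
3 is placed in column 5, leaving (3,5) = 2.
Column 2 already has 1, leaving (4,2) = 2.
Column 3 already has 3, so (4,3) = 1.
Row 4 already has 2; hence (4,4) = 4.
Row 4 already has 4, which forces (4,5) = 5.
Row 5 now contains 1; hence (5,1) = 5.
4 is placed in column 4, leaving (5,4) = 2.
Column 5 already has 5, leaving (5,5) = 4.
Cage c's pair has quotient 3, which forces (3,1) = 1.
2 is placed in row 3, which forces (3,4) = 3.
1 is placed in row 4, so (4,1) = 3.

2 5 4 1 3 / 4 3 2 5 1 / 1 4 5 3 2 / 3 2 1 4 5 / 5 1 3 2 4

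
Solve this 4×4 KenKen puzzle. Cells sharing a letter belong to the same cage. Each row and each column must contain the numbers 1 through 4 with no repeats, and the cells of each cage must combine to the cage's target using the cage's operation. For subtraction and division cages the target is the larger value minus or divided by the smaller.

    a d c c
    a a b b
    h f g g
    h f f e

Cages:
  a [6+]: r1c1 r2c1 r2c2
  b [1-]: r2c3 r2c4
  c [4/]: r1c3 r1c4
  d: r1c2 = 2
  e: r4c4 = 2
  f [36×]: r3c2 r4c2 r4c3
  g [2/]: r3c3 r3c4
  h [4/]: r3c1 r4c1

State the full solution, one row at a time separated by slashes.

3 2 1 4 / 2 1 4 3 / 4 3 2 1 / 1 4 3 2

D is a freebie, leaving r1c2 = 2.
Cage f has product 36, which forces r3c2 = 3.
The 3 cells of cage f must have product 36, which forces r4c2 = 4.
The 3 cells of cage f must have product 36, so r4c3 = 3.
Cage e is a single given cell, which forces r4c4 = 2.
3 is placed in column 2, so r2c2 = 1.
Row 2 already has 1, which forces r2c4 = 3.
Cage h needs two cells with quotient 4; hence r3c1 = 4.
Cage g needs two cells with quotient 2, which forces r3c3 = 2.
Row 3 now contains 4, so r3c4 = 1.
4 is placed in row 4; hence r4c1 = 1.
Column 1 already has 1, which forces r1c1 = 3.
Cage c needs two cells with quotient 4; hence r1c3 = 1.
1 is placed in column 4, which forces r1c4 = 4.
Column 1 now contains 4; hence r2c1 = 2.
2 is placed in column 3, leaving r2c3 = 4.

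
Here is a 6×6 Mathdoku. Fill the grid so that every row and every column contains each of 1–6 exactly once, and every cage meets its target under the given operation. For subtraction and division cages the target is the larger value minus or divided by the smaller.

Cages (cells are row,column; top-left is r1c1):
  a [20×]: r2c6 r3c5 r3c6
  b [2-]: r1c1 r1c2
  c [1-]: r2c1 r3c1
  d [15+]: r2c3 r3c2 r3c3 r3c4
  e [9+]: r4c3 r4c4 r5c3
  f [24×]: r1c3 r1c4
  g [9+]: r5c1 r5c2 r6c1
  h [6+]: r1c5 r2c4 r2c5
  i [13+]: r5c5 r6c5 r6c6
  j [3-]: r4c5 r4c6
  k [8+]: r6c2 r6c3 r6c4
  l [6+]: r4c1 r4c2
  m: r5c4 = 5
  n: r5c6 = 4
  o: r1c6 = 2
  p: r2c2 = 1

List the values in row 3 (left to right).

5 3 2 6 4 1

Cage o is a single given cell; hence r1c6 = 2.
P is a freebie, which forces r2c2 = 1.
Cage m is given, leaving r5c4 = 5.
N is a freebie; hence r5c6 = 4.
Cage h has sum 6, leaving r1c5 = 1.
Column 6 now contains 4, so r2c6 = 5.
Cage a has product 20, leaving r3c5 = 4.
The 3 cells of cage a must have product 20; hence r3c6 = 1.
Cage i has sum 13, so r5c5 = 2.
The 3 cells of cage i must have sum 13, which forces r6c5 = 5.
Cage i has sum 13, which forces r6c6 = 6.
The 3 cells of cage h must have sum 6, leaving r2c4 = 2.
Column 5 already has 2, leaving r2c5 = 3.
Cage j's pair has difference 3; hence r4c5 = 6.
Column 6 already has 6, which forces r4c6 = 3.
The 3 cells of cage g must have sum 9, leaving r5c1 = 1.
The 3 cells of cage g must have sum 9; hence r5c2 = 6.
Row 5 already has 6, which forces r5c3 = 3.
Cage g needs sum 9, so r6c1 = 2.
Row 2 now contains 2, which forces r2c3 = 4.
Column 1 already has 2, so r4c1 = 4.
Cage l needs two cells with sum 6, so r4c2 = 2.
2 is placed in row 4, leaving r4c3 = 5.
Row 4 already has 4, which forces r4c4 = 1.
Column 3 now contains 4, leaving r6c3 = 1.
Column 3 now contains 4; hence r1c3 = 6.
The two cells of cage f must have product 24, so r1c4 = 4.
4 is placed in row 2; hence r2c1 = 6.
Cage c's pair has difference 1, leaving r3c1 = 5.
Column 2 now contains 2; hence r3c2 = 3.
Cage d has sum 15; hence r3c3 = 2.
Cage d needs sum 15, which forces r3c4 = 6.
3 is placed in column 2, which forces r6c2 = 4.
Column 4 now contains 4, which forces r6c4 = 3.
Column 1 already has 5, which forces r1c1 = 3.
3 is placed in column 2, which forces r1c2 = 5.
The full grid is 3 5 6 4 1 2 / 6 1 4 2 3 5 / 5 3 2 6 4 1 / 4 2 5 1 6 3 / 1 6 3 5 2 4 / 2 4 1 3 5 6.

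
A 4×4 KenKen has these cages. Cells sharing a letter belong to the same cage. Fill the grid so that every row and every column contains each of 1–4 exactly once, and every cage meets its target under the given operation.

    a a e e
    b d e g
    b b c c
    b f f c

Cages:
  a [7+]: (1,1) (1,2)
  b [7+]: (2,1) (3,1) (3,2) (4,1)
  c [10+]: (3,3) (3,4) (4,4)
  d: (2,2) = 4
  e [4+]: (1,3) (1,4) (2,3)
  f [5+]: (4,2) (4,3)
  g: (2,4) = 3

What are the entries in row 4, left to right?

1 2 3 4

Cage e needs sum 4, so (1,3) = 2.
Cage e has sum 4; hence (1,4) = 1.
Cage d is a single given cell; hence (2,2) = 4.
The 3 cells of cage e must have sum 4, leaving (2,3) = 1.
G is a freebie, so (2,4) = 3.
Cage b needs sum 7, so (3,2) = 1.
Column 4 now contains 3; hence (4,4) = 4.
Cage a needs two cells with sum 7, so (1,1) = 4.
Column 2 already has 4, so (1,2) = 3.
Row 2 already has 3, leaving (2,1) = 2.
The 4 cells of cage b must have sum 7, leaving (3,1) = 3.
The 3 cells of cage c must have sum 10; hence (3,3) = 4.
Column 4 already has 4, which forces (3,4) = 2.
Cage b needs sum 7, leaving (4,1) = 1.
The two cells of cage f must have sum 5; hence (4,2) = 2.
Row 4 already has 4, which forces (4,3) = 3.
The full grid is 4 3 2 1 / 2 4 1 3 / 3 1 4 2 / 1 2 3 4.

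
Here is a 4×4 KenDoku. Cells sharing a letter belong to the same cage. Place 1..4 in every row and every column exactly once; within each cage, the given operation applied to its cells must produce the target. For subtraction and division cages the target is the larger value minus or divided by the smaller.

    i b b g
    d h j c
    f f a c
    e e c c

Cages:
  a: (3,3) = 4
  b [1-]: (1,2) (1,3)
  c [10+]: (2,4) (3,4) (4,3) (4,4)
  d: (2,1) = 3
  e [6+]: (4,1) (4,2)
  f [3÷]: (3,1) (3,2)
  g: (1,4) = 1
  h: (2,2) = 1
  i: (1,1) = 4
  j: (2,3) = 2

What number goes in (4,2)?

4

Cage i is a single given cell, which forces (1,1) = 4.
G is a freebie, which forces (1,4) = 1.
D is a freebie, leaving (2,1) = 3.
Cage h is a single given cell; hence (2,2) = 1.
Cage j is given, so (2,3) = 2.
2 is placed in row 2; hence (2,4) = 4.
3 is placed in column 1, which forces (3,1) = 1.
1 is placed in column 2, so (3,2) = 3.
Cage a is a single given cell, which forces (3,3) = 4.
3 is placed in row 3, which forces (3,4) = 2.
Column 1 now contains 4, so (4,1) = 2.
Row 4 already has 2; hence (4,2) = 4.
Column 4 already has 2, leaving (4,4) = 3.
Column 2 now contains 3, so (1,2) = 2.
Column 3 already has 2, so (1,3) = 3.
Row 4 already has 3, leaving (4,3) = 1.
Filled in: 4 2 3 1 / 3 1 2 4 / 1 3 4 2 / 2 4 1 3.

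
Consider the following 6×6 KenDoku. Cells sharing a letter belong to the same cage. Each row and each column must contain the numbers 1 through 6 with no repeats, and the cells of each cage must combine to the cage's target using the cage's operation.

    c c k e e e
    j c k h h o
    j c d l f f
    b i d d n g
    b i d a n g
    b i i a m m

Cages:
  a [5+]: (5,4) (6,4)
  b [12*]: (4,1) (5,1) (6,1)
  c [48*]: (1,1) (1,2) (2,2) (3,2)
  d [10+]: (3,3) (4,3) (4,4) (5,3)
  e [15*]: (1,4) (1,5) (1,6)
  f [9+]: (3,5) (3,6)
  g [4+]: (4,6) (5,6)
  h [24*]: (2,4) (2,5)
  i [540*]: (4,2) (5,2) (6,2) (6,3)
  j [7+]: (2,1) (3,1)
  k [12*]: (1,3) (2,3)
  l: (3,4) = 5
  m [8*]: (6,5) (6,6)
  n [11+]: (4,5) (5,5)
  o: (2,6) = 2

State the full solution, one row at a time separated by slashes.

O is a freebie, so (2,6) = 2.
Cage l is a single given cell; hence (3,4) = 5.
The 4 cells of cage i must have product 540, which forces (6,3) = 6.
2 is placed in column 6, so (6,6) = 4.
Row 6 now contains 4, which forces (6,5) = 2.
Row 2 needs a 5, and only (2,1) is open for it.
The two cells of cage j must have sum 7, leaving (3,1) = 2.
In row 1, 2 can only go at (1,2), so (1,2) = 2.
The only place for 6 in row 1 is (1,1).
Row 1 needs a 4, and only (1,3) is open for it.
Column 3 now contains 4, leaving (2,3) = 3.
Column 3 already has 3, so (3,3) = 1.
The 4 cells of cage c must have product 48; hence (2,2) = 1.
Row 3 now contains 1, leaving (3,2) = 4.
Cage d needs sum 10, which forces (4,3) = 5.
Cage d needs sum 10; hence (4,4) = 2.
5 is placed in row 4, leaving (4,5) = 6.
Cage d has sum 10, leaving (5,3) = 2.
Column 4 now contains 2, leaving (5,4) = 4.
Column 5 now contains 6, so (5,5) = 5.
The 3 cells of cage e must have product 15, so (1,6) = 5.
4 is placed in column 4, which forces (2,4) = 6.
Column 5 now contains 6; hence (2,5) = 4.
Column 5 now contains 6, so (3,5) = 3.
The two cells of cage f must have sum 9; hence (3,6) = 6.
Cage b needs product 12, leaving (4,1) = 4.
Row 4 already has 6; hence (4,2) = 3.
Row 4 already has 3, which forces (4,6) = 1.
Cage i needs product 540; hence (5,2) = 6.
1 is placed in column 6, leaving (5,6) = 3.
Cage i has product 540, which forces (6,2) = 5.
The two cells of cage a must have sum 5; hence (6,4) = 1.
Column 4 now contains 1, which forces (1,4) = 3.
3 is placed in column 5, leaving (1,5) = 1.
Row 5 already has 3, leaving (5,1) = 1.
Row 6 already has 1, which forces (6,1) = 3.

6 2 4 3 1 5 / 5 1 3 6 4 2 / 2 4 1 5 3 6 / 4 3 5 2 6 1 / 1 6 2 4 5 3 / 3 5 6 1 2 4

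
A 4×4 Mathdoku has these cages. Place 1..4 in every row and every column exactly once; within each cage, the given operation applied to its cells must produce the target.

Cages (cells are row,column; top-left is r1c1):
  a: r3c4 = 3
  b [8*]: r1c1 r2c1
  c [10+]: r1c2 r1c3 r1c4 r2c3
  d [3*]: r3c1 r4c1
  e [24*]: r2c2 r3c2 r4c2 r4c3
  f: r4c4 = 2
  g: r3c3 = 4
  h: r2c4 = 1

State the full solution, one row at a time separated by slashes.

Cage h is given, leaving r2c4 = 1.
Cage g is a single given cell, which forces r3c3 = 4.
Cage a is a single given cell, which forces r3c4 = 3.
Cage f is a single given cell; hence r4c4 = 2.
Column 4 already has 2; hence r1c4 = 4.
3 is placed in row 3, leaving r3c1 = 1.
Row 3 already has 1, so r3c2 = 2.
Cage d's pair has product 3, which forces r4c1 = 3.
3 is placed in row 4, leaving r4c3 = 1.
Row 1 now contains 4; hence r1c1 = 2.
The 4 cells of cage c must have sum 10, leaving r1c2 = 1.
Row 1 now contains 2, so r1c3 = 3.
The two cells of cage b must have product 8, which forces r2c1 = 4.
Cage e has product 24, which forces r2c2 = 3.
3 is placed in column 3, which forces r2c3 = 2.
Row 4 already has 1, which forces r4c2 = 4.

2 1 3 4 / 4 3 2 1 / 1 2 4 3 / 3 4 1 2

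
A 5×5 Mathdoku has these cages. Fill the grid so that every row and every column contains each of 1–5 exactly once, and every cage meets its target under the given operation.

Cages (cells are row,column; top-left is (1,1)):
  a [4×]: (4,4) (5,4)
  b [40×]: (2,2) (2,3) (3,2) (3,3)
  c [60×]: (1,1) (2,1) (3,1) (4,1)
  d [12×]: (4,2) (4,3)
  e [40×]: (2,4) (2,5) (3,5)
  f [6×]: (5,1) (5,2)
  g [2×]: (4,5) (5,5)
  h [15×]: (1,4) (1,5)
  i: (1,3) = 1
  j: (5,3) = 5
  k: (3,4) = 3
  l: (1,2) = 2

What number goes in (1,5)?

3

Cage l is a single given cell, leaving (1,2) = 2.
Cage i is a single given cell, so (1,3) = 1.
K is a freebie, which forces (3,4) = 3.
Column 2 now contains 2; hence (5,2) = 3.
Cage j is given, so (5,3) = 5.
3 is placed in column 4, so (1,4) = 5.
The two cells of cage h must have product 15, which forces (1,5) = 3.
Column 2 now contains 3; hence (4,2) = 4.
Cage d needs two cells with product 12, so (4,3) = 3.
4 is placed in row 4, which forces (4,4) = 1.
1 is placed in row 4, which forces (4,5) = 2.
3 is placed in row 5, leaving (5,1) = 2.
1 is placed in column 4, so (5,4) = 4.
2 is placed in column 5, so (5,5) = 1.
Row 1 already has 3, so (1,1) = 4.
The 4 cells of cage c must have product 60, so (2,1) = 3.
4 is placed in column 4, which forces (2,4) = 2.
Cage c needs product 60; hence (3,1) = 1.
Row 3 now contains 1, leaving (3,2) = 5.
Row 3 now contains 5, which forces (3,5) = 4.
1 is placed in row 4, which forces (4,1) = 5.
5 is placed in column 2, which forces (2,2) = 1.
2 is placed in row 2, so (2,3) = 4.
4 is placed in column 5, which forces (2,5) = 5.
4 is placed in row 3, so (3,3) = 2.
Filled in: 4 2 1 5 3 / 3 1 4 2 5 / 1 5 2 3 4 / 5 4 3 1 2 / 2 3 5 4 1.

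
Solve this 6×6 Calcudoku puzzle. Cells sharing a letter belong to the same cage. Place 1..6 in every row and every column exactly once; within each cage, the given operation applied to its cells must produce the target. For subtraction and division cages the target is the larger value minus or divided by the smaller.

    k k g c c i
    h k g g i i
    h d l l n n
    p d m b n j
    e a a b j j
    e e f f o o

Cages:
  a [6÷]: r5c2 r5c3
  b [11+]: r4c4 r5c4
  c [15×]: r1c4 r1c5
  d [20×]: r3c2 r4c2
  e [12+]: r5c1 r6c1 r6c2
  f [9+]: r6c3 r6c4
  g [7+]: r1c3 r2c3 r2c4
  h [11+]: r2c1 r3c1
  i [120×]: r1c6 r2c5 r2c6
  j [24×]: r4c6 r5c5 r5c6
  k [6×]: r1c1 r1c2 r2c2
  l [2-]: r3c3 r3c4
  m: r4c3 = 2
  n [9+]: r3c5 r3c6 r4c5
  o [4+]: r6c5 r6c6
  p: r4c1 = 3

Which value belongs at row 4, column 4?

6

Cage p is given, which forces r4c1 = 3.
Cage m is a single given cell, which forces r4c3 = 2.
The two cells of cage b must have sum 11, which forces r4c4 = 6.
Cage j needs product 24, so r4c6 = 4.
R5c2 and r5c3 in row 5 are {1, 6}, which forces r5c4 = 5.
Column 4 now contains 5; hence r6c4 = 4.
Column 4 now contains 5, so r1c4 = 3.
Cage c's pair has product 15; hence r1c5 = 5.
4 is placed in column 6; hence r1c6 = 6.
Cage i has product 120, so r2c5 = 4.
The 3 cells of cage i must have product 120, so r2c6 = 5.
The two cells of cage d must have product 20, so r3c2 = 4.
Row 4 now contains 4; hence r4c2 = 5.
Column 5 now contains 5, so r4c5 = 1.
The 3 cells of cage e must have sum 12, which forces r5c1 = 4.
4 is placed in row 6, which forces r6c3 = 5.
Column 5 already has 1, so r6c5 = 3.
Row 6 already has 3, leaving r6c6 = 1.
The 3 cells of cage g must have sum 7, which forces r1c3 = 4.
Row 2 now contains 5, leaving r2c1 = 6.
Cage k has product 6, so r2c2 = 3.
Row 2 now contains 5, leaving r2c3 = 1.
The 3 cells of cage g must have sum 7, which forces r2c4 = 2.
The two cells of cage h must have sum 11, so r3c1 = 5.
Cage l needs two cells with difference 2, leaving r3c3 = 3.
Cage l's pair has difference 2, so r3c4 = 1.
Cage n has sum 9, so r3c5 = 6.
Cage n needs sum 9; hence r3c6 = 2.
Column 3 now contains 1, which forces r5c3 = 6.
Column 5 now contains 3, leaving r5c5 = 2.
Cage j has product 24, so r5c6 = 3.
Column 1 already has 6, which forces r6c1 = 2.
Row 6 now contains 2, which forces r6c2 = 6.
Column 1 already has 2, so r1c1 = 1.
Cage k needs product 6, which forces r1c2 = 2.
Row 5 already has 6, so r5c2 = 1.
The full grid is 1 2 4 3 5 6 / 6 3 1 2 4 5 / 5 4 3 1 6 2 / 3 5 2 6 1 4 / 4 1 6 5 2 3 / 2 6 5 4 3 1.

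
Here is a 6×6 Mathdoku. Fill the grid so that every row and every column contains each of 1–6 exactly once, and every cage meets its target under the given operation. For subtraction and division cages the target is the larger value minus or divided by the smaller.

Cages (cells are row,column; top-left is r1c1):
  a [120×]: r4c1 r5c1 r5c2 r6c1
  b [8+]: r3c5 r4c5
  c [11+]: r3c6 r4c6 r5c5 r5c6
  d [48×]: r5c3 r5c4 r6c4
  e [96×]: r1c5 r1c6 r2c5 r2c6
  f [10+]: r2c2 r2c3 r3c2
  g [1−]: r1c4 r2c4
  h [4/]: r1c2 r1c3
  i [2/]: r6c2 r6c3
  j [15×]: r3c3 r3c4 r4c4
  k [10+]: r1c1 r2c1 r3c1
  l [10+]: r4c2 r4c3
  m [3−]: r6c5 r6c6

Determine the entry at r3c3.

The two cells of cage g must have difference 1, leaving r1c4 = 5.
Cage g needs two cells with difference 1, leaving r2c4 = 6.
Row 1 now contains 5, which forces r1c1 = 3.
The 3 cells of cage j must have product 15, leaving r3c3 = 5.
Column 3 needs a 2, and only r6c3 is open for it.
Row 6 now contains 2, which forces r6c4 = 4.
Row 6 now contains 4, which forces r6c2 = 1.
Column 2 now contains 1, which forces r1c2 = 4.
Cage h's pair has quotient 4; hence r1c3 = 1.
Column 3 already has 1; hence r2c3 = 3.
Column 2 already has 4; hence r4c2 = 6.
Row 4 already has 6, which forces r4c3 = 4.
4 is placed in column 3, which forces r5c3 = 6.
Row 2 now contains 3; hence r2c2 = 5.
Column 2 already has 6, leaving r3c2 = 2.
Column 2 already has 2; hence r5c2 = 3.
The 3 cells of cage d must have product 48, so r5c4 = 2.
Row 2 already has 5, which forces r2c1 = 1.
2 is placed in row 3, leaving r3c1 = 6.
Row 3 now contains 6, leaving r3c5 = 3.
The 4 cells of cage a must have product 120, leaving r4c1 = 2.
2 is placed in row 4; hence r4c5 = 5.
5 is placed in row 4; hence r4c6 = 1.
Cage a has product 120; hence r5c1 = 4.
Row 5 now contains 4, so r5c5 = 1.
Row 5 now contains 4, so r5c6 = 5.
The 4 cells of cage a must have product 120, leaving r6c1 = 5.
Column 5 now contains 3; hence r6c5 = 6.
6 is placed in row 6, leaving r6c6 = 3.
6 is placed in column 5, leaving r1c5 = 2.
The 4 cells of cage e must have product 96; hence r1c6 = 6.
The 4 cells of cage e must have product 96, which forces r2c5 = 4.
Cage e has product 96, so r2c6 = 2.
Row 3 already has 3, leaving r3c4 = 1.
Column 6 now contains 1, leaving r3c6 = 4.
Row 4 now contains 1, which forces r4c4 = 3.
Completed grid: 3 4 1 5 2 6 / 1 5 3 6 4 2 / 6 2 5 1 3 4 / 2 6 4 3 5 1 / 4 3 6 2 1 5 / 5 1 2 4 6 3.

5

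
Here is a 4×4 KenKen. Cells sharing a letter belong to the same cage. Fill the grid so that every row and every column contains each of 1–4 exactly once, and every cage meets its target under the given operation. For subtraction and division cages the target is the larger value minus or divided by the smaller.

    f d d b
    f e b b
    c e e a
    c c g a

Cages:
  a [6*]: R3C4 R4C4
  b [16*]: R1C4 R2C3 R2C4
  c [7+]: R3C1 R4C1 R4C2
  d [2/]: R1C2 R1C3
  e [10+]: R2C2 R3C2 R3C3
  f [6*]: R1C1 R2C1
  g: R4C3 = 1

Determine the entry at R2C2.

3

Cage g is given, leaving R4C3 = 1.
The only place for 1 in row 1 is R1C2.
The two cells of cage d must have quotient 2; hence R1C3 = 2.
Row 1 now contains 2, leaving R1C4 = 4.
Column 3 now contains 2; hence R2C3 = 4.
Column 4 already has 4, leaving R2C4 = 1.
Column 3 already has 4, which forces R3C3 = 3.
Row 3 now contains 3; hence R3C4 = 2.
Column 4 now contains 2, which forces R4C4 = 3.
Row 1 now contains 2, which forces R1C1 = 3.
The two cells of cage f must have product 6, so R2C1 = 2.
4 is placed in row 2; hence R2C2 = 3.
Row 3 now contains 2, so R3C1 = 1.
Row 3 now contains 2, leaving R3C2 = 4.
Column 1 already has 2; hence R4C1 = 4.
Column 2 now contains 4, leaving R4C2 = 2.
Completed grid: 3 1 2 4 / 2 3 4 1 / 1 4 3 2 / 4 2 1 3.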